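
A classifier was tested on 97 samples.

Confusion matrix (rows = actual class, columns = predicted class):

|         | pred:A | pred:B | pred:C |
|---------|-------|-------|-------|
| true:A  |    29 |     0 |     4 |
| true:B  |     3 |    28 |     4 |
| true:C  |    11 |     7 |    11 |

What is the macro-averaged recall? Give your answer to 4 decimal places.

0.6860

Per-class recall (TP/(TP+FN)):
  A: TP=29, FN=0+4=4 → 29/33 = 0.87879
  B: TP=28, FN=3+4=7 → 28/35 = 0.80000
  C: TP=11, FN=11+7=18 → 11/29 = 0.37931
Macro-recall = mean = (0.87879 + 0.80000 + 0.37931) / 3 = 0.6860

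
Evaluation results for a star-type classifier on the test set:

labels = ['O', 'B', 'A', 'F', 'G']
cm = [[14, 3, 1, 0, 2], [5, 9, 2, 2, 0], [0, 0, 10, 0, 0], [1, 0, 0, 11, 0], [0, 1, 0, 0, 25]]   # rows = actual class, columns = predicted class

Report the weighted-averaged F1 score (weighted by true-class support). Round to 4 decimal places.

0.7934

Per-class F1 score (2·TP/(2·TP+FP+FN)):
  O: TP=14, FP=5+0+1+0=6, FN=3+1+0+2=6 → 28/40 = 0.70000
  B: TP=9, FP=3+0+0+1=4, FN=5+2+2+0=9 → 18/31 = 0.58065
  A: TP=10, FP=1+2+0+0=3, FN=0+0+0+0=0 → 20/23 = 0.86957
  F: TP=11, FP=0+2+0+0=2, FN=1+0+0+0=1 → 22/25 = 0.88000
  G: TP=25, FP=2+0+0+0=2, FN=0+1+0+0=1 → 50/53 = 0.94340
Weighted-F1 score = Σ (supportᵢ/N)·F1 scoreᵢ with N=86: (20/86)·0.70000 + (18/86)·0.58065 + (10/86)·0.86957 + (12/86)·0.88000 + (26/86)·0.94340 = 0.7934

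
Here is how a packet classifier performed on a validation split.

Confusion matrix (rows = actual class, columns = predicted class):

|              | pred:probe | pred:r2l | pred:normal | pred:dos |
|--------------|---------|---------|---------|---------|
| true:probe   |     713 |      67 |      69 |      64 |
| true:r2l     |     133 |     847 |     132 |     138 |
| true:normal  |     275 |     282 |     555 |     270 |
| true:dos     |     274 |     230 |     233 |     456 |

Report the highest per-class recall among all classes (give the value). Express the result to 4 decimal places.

Per-class recall (TP/(TP+FN)):
  probe: TP=713, FN=67+69+64=200 → 713/913 = 0.78094
  r2l: TP=847, FN=133+132+138=403 → 847/1250 = 0.67760
  normal: TP=555, FN=275+282+270=827 → 555/1382 = 0.40159
  dos: TP=456, FN=274+230+233=737 → 456/1193 = 0.38223
Highest is class 'probe' with recall = 0.7809.

0.7809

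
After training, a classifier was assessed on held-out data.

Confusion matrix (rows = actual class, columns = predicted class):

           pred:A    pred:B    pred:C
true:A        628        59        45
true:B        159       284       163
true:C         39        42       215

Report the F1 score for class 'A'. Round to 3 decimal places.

0.806

One-vs-rest for 'A': TP = diagonal; FP = other classes predicted 'A'; FN = 'A' predicted as other.
F1 score = 2·TP/(2·TP+FP+FN).
A: TP=628, FP=159+39=198, FN=59+45=104 → 1256/1558 = 0.8062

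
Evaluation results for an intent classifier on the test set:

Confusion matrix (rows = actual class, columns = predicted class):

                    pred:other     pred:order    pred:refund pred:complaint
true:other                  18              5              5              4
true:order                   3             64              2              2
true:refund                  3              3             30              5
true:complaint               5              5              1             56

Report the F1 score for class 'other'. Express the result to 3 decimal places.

One-vs-rest for 'other': TP = diagonal; FP = other classes predicted 'other'; FN = 'other' predicted as other.
F1 score = 2·TP/(2·TP+FP+FN).
other: TP=18, FP=3+3+5=11, FN=5+5+4=14 → 36/61 = 0.5902

0.590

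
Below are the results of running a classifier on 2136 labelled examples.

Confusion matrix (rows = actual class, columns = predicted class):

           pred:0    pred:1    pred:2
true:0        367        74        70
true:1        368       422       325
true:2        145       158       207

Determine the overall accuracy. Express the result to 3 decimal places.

Accuracy = trace / total = (367+422+207=996) / 2136 = 996/2136 = 0.466

0.466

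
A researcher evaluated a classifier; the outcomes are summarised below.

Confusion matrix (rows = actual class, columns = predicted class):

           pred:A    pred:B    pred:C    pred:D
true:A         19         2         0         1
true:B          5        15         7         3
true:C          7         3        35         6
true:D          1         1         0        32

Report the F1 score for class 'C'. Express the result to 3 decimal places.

Take TP from the diagonal, FP from the rest of the 'C' prediction marginal, FN from the rest of the 'C' actual marginal.
F1 score = 2·TP/(2·TP+FP+FN).
C: TP=35, FP=0+7+0=7, FN=7+3+6=16 → 70/93 = 0.7527

0.753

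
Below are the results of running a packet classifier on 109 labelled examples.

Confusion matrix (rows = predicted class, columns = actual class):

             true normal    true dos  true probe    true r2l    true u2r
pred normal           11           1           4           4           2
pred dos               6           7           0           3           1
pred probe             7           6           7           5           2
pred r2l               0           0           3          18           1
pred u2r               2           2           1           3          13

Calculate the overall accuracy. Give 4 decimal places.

0.5138

Accuracy = trace / total = (11+7+7+18+13=56) / 109 = 56/109 = 0.5138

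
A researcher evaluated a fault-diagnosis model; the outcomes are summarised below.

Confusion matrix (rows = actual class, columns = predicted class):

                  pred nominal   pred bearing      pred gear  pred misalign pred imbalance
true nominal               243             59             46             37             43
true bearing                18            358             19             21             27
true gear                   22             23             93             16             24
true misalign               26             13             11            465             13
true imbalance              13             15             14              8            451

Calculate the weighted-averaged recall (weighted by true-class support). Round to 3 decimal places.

0.775

Per-class recall (TP/(TP+FN)):
  nominal: TP=243, FN=59+46+37+43=185 → 243/428 = 0.5678
  bearing: TP=358, FN=18+19+21+27=85 → 358/443 = 0.8081
  gear: TP=93, FN=22+23+16+24=85 → 93/178 = 0.5225
  misalign: TP=465, FN=26+13+11+13=63 → 465/528 = 0.8807
  imbalance: TP=451, FN=13+15+14+8=50 → 451/501 = 0.9002
Weighted-recall = Σ (supportᵢ/N)·recallᵢ with N=2078: (428/2078)·0.5678 + (443/2078)·0.8081 + (178/2078)·0.5225 + (528/2078)·0.8807 + (501/2078)·0.9002 = 0.775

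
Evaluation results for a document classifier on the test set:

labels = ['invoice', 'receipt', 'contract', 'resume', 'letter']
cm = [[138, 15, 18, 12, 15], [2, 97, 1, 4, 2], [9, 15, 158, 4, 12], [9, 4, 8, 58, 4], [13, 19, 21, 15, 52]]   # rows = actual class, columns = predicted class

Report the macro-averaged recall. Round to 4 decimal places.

0.7084

Per-class recall (TP/(TP+FN)):
  invoice: TP=138, FN=15+18+12+15=60 → 138/198 = 0.69697
  receipt: TP=97, FN=2+1+4+2=9 → 97/106 = 0.91509
  contract: TP=158, FN=9+15+4+12=40 → 158/198 = 0.79798
  resume: TP=58, FN=9+4+8+4=25 → 58/83 = 0.69880
  letter: TP=52, FN=13+19+21+15=68 → 52/120 = 0.43333
Macro-recall = mean = (0.69697 + 0.91509 + 0.79798 + 0.69880 + 0.43333) / 5 = 0.7084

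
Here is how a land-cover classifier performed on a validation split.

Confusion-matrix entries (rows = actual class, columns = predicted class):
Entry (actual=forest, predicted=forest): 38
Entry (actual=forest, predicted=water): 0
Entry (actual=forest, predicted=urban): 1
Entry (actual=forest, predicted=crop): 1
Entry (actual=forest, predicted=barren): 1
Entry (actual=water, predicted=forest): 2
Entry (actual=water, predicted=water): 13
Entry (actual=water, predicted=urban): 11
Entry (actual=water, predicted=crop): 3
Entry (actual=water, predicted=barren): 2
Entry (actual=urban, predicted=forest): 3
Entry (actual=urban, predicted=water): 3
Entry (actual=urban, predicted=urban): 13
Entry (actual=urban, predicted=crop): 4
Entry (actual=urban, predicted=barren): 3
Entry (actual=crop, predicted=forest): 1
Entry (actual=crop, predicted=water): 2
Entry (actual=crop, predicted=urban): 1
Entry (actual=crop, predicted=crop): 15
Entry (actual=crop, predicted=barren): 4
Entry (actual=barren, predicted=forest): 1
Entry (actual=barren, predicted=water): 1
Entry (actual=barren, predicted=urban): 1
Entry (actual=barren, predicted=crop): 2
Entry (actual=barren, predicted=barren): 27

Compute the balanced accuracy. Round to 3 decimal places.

Balanced accuracy = mean of per-class recall.
  forest: recall = 38/41 = 0.9268
  water: recall = 13/31 = 0.4194
  urban: recall = 13/26 = 0.5000
  crop: recall = 15/23 = 0.6522
  barren: recall = 27/32 = 0.8438
Mean = (0.9268 + 0.4194 + 0.5000 + 0.6522 + 0.8438) / 5 = 0.668

0.668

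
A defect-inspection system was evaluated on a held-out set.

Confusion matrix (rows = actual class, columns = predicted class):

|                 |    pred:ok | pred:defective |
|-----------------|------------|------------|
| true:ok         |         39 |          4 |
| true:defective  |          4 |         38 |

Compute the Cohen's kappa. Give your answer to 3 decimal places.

0.812

Observed agreement pₒ = trace/N = 77/85 = 0.9059
Expected agreement pₑ = Σ (rowᵢ·colᵢ)/N² = (43·43 + 42·42)/85² = 0.5001
κ = (pₒ − pₑ)/(1 − pₑ) = (0.9059 − 0.5001)/(1 − 0.5001) = 0.812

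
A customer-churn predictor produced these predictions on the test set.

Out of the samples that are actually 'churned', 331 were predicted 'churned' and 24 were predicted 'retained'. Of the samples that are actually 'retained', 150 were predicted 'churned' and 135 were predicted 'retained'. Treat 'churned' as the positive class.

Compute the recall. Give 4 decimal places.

0.9324

Recall = TP/(TP+FN) = 331/(331+24) = 331/355 = 0.9324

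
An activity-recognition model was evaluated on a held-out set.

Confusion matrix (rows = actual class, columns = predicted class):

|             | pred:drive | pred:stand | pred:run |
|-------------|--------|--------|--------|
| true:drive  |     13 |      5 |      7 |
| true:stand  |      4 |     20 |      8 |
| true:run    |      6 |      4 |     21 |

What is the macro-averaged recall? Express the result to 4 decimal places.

0.6075

Per-class recall (TP/(TP+FN)):
  drive: TP=13, FN=5+7=12 → 13/25 = 0.52000
  stand: TP=20, FN=4+8=12 → 20/32 = 0.62500
  run: TP=21, FN=6+4=10 → 21/31 = 0.67742
Macro-recall = mean = (0.52000 + 0.62500 + 0.67742) / 3 = 0.6075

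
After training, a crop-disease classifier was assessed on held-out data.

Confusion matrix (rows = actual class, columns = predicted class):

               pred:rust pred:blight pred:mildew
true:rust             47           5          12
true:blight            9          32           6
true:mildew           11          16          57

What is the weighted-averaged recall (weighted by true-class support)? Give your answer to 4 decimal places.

Per-class recall (TP/(TP+FN)):
  rust: TP=47, FN=5+12=17 → 47/64 = 0.73438
  blight: TP=32, FN=9+6=15 → 32/47 = 0.68085
  mildew: TP=57, FN=11+16=27 → 57/84 = 0.67857
Weighted-recall = Σ (supportᵢ/N)·recallᵢ with N=195: (64/195)·0.73438 + (47/195)·0.68085 + (84/195)·0.67857 = 0.6974

0.6974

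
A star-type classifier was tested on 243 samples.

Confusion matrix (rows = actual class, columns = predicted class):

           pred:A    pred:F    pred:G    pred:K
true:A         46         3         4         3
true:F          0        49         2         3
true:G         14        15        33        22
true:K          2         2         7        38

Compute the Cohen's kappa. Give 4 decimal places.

Observed agreement pₒ = trace/N = 166/243 = 0.68313
Expected agreement pₑ = Σ (rowᵢ·colᵢ)/N² = (56·62 + 54·69 + 84·46 + 49·66)/243² = 0.24210
κ = (pₒ − pₑ)/(1 − pₑ) = (0.68313 − 0.24210)/(1 − 0.24210) = 0.5819

0.5819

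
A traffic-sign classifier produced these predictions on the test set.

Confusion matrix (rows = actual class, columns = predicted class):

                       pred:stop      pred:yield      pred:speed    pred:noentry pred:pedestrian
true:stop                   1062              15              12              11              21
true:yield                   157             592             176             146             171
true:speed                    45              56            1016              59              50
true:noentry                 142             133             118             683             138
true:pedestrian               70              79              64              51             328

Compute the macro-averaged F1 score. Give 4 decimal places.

Per-class F1 score (2·TP/(2·TP+FP+FN)):
  stop: TP=1062, FP=157+45+142+70=414, FN=15+12+11+21=59 → 2124/2597 = 0.81787
  yield: TP=592, FP=15+56+133+79=283, FN=157+176+146+171=650 → 1184/2117 = 0.55928
  speed: TP=1016, FP=12+176+118+64=370, FN=45+56+59+50=210 → 2032/2612 = 0.77795
  noentry: TP=683, FP=11+146+59+51=267, FN=142+133+118+138=531 → 1366/2164 = 0.63124
  pedestrian: TP=328, FP=21+171+50+138=380, FN=70+79+64+51=264 → 656/1300 = 0.50462
Macro-F1 score = mean = (0.81787 + 0.55928 + 0.77795 + 0.63124 + 0.50462) / 5 = 0.6582

0.6582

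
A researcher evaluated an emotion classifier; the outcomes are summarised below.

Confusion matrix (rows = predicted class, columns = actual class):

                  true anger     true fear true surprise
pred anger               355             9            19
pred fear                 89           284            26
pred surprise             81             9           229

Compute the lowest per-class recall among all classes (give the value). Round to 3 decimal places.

Per-class recall (TP/(TP+FN)):
  anger: TP=355, FN=89+81=170 → 355/525 = 0.6762
  fear: TP=284, FN=9+9=18 → 284/302 = 0.9404
  surprise: TP=229, FN=19+26=45 → 229/274 = 0.8358
Lowest is class 'anger' with recall = 0.676.

0.676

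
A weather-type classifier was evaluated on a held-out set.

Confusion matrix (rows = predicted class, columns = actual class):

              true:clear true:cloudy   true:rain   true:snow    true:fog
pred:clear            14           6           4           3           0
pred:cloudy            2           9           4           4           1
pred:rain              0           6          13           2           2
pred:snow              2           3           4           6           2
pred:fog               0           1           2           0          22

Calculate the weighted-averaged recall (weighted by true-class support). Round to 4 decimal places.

Per-class recall (TP/(TP+FN)):
  clear: TP=14, FN=2+0+2+0=4 → 14/18 = 0.77778
  cloudy: TP=9, FN=6+6+3+1=16 → 9/25 = 0.36000
  rain: TP=13, FN=4+4+4+2=14 → 13/27 = 0.48148
  snow: TP=6, FN=3+4+2+0=9 → 6/15 = 0.40000
  fog: TP=22, FN=0+1+2+2=5 → 22/27 = 0.81481
Weighted-recall = Σ (supportᵢ/N)·recallᵢ with N=112: (18/112)·0.77778 + (25/112)·0.36000 + (27/112)·0.48148 + (15/112)·0.40000 + (27/112)·0.81481 = 0.5714

0.5714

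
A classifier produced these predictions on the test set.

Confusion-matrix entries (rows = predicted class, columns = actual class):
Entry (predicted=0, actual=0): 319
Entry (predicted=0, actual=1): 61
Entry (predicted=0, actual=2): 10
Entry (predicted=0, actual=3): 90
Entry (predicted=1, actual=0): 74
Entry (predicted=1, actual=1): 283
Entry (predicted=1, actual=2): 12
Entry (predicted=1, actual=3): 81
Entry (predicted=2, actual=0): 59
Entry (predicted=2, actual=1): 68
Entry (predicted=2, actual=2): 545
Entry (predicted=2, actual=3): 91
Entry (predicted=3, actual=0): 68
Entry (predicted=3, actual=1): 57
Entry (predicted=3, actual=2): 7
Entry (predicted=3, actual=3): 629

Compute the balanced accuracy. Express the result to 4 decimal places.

0.7181

Balanced accuracy = mean of per-class recall.
  0: recall = 319/520 = 0.61346
  1: recall = 283/469 = 0.60341
  2: recall = 545/574 = 0.94948
  3: recall = 629/891 = 0.70595
Mean = (0.61346 + 0.60341 + 0.94948 + 0.70595) / 4 = 0.7181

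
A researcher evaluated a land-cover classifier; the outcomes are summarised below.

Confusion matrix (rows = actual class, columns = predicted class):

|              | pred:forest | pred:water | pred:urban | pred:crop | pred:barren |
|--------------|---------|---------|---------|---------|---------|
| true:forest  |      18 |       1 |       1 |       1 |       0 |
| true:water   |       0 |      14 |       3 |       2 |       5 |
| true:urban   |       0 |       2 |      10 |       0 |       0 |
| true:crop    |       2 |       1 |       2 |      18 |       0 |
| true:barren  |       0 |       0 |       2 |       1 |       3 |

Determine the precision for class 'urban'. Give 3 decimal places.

0.556

Treat 'urban' as positive and all other classes as negative.
precision = TP/(TP+FP).
urban: TP=10, FP=1+3+2+2=8 → 10/18 = 0.5556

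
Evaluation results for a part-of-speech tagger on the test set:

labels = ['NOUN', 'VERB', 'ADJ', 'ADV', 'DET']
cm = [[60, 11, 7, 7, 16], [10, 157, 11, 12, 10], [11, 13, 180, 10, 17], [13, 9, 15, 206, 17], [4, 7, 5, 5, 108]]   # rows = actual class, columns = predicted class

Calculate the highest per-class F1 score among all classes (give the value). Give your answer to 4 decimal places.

0.8240

Per-class F1 score (2·TP/(2·TP+FP+FN)):
  NOUN: TP=60, FP=10+11+13+4=38, FN=11+7+7+16=41 → 120/199 = 0.60302
  VERB: TP=157, FP=11+13+9+7=40, FN=10+11+12+10=43 → 314/397 = 0.79093
  ADJ: TP=180, FP=7+11+15+5=38, FN=11+13+10+17=51 → 360/449 = 0.80178
  ADV: TP=206, FP=7+12+10+5=34, FN=13+9+15+17=54 → 412/500 = 0.82400
  DET: TP=108, FP=16+10+17+17=60, FN=4+7+5+5=21 → 216/297 = 0.72727
Highest is class 'ADV' with F1 score = 0.8240.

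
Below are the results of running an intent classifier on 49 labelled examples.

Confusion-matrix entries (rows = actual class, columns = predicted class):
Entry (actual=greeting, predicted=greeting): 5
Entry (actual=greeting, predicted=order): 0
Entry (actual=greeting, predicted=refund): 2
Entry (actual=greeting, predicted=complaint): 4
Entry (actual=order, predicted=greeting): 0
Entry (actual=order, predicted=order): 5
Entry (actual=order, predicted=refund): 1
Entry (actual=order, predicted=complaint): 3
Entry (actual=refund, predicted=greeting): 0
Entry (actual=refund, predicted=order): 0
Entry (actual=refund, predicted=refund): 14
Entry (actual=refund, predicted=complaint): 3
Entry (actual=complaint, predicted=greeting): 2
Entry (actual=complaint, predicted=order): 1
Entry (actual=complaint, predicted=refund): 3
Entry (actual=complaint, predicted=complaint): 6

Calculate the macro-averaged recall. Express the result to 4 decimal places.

Per-class recall (TP/(TP+FN)):
  greeting: TP=5, FN=0+2+4=6 → 5/11 = 0.45455
  order: TP=5, FN=0+1+3=4 → 5/9 = 0.55556
  refund: TP=14, FN=0+0+3=3 → 14/17 = 0.82353
  complaint: TP=6, FN=2+1+3=6 → 6/12 = 0.50000
Macro-recall = mean = (0.45455 + 0.55556 + 0.82353 + 0.50000) / 4 = 0.5834

0.5834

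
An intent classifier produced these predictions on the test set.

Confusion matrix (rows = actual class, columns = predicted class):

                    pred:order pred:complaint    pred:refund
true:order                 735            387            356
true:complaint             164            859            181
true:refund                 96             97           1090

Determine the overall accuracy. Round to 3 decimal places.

Accuracy = trace / total = (735+859+1090=2684) / 3965 = 2684/3965 = 0.677

0.677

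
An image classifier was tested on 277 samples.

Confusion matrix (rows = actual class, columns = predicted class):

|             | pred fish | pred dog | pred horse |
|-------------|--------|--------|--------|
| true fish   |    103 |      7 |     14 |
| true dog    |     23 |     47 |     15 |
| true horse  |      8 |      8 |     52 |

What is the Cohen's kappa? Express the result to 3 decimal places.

Observed agreement pₒ = trace/N = 202/277 = 0.7292
Expected agreement pₑ = Σ (rowᵢ·colᵢ)/N² = (124·134 + 85·62 + 68·81)/277² = 0.3570
κ = (pₒ − pₑ)/(1 − pₑ) = (0.7292 − 0.3570)/(1 − 0.3570) = 0.579

0.579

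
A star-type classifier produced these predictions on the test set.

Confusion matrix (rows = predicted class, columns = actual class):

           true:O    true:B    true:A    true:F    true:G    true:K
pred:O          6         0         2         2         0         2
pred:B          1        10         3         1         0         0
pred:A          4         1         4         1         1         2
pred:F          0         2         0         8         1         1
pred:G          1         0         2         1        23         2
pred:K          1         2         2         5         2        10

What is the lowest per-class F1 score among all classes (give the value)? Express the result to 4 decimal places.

0.3077

Per-class F1 score (2·TP/(2·TP+FP+FN)):
  O: TP=6, FP=0+2+2+0+2=6, FN=1+4+0+1+1=7 → 12/25 = 0.48000
  B: TP=10, FP=1+3+1+0+0=5, FN=0+1+2+0+2=5 → 20/30 = 0.66667
  A: TP=4, FP=4+1+1+1+2=9, FN=2+3+0+2+2=9 → 8/26 = 0.30769
  F: TP=8, FP=0+2+0+1+1=4, FN=2+1+1+1+5=10 → 16/30 = 0.53333
  G: TP=23, FP=1+0+2+1+2=6, FN=0+0+1+1+2=4 → 46/56 = 0.82143
  K: TP=10, FP=1+2+2+5+2=12, FN=2+0+2+1+2=7 → 20/39 = 0.51282
Lowest is class 'A' with F1 score = 0.3077.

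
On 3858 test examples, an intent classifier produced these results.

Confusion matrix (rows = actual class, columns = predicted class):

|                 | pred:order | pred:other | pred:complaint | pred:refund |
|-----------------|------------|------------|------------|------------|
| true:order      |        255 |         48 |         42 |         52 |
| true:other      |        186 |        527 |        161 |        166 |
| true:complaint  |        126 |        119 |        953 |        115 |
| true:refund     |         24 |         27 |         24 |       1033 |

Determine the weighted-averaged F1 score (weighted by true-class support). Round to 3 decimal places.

0.714

Per-class F1 score (2·TP/(2·TP+FP+FN)):
  order: TP=255, FP=186+126+24=336, FN=48+42+52=142 → 510/988 = 0.5162
  other: TP=527, FP=48+119+27=194, FN=186+161+166=513 → 1054/1761 = 0.5985
  complaint: TP=953, FP=42+161+24=227, FN=126+119+115=360 → 1906/2493 = 0.7645
  refund: TP=1033, FP=52+166+115=333, FN=24+27+24=75 → 2066/2474 = 0.8351
Weighted-F1 score = Σ (supportᵢ/N)·F1 scoreᵢ with N=3858: (397/3858)·0.5162 + (1040/3858)·0.5985 + (1313/3858)·0.7645 + (1108/3858)·0.8351 = 0.714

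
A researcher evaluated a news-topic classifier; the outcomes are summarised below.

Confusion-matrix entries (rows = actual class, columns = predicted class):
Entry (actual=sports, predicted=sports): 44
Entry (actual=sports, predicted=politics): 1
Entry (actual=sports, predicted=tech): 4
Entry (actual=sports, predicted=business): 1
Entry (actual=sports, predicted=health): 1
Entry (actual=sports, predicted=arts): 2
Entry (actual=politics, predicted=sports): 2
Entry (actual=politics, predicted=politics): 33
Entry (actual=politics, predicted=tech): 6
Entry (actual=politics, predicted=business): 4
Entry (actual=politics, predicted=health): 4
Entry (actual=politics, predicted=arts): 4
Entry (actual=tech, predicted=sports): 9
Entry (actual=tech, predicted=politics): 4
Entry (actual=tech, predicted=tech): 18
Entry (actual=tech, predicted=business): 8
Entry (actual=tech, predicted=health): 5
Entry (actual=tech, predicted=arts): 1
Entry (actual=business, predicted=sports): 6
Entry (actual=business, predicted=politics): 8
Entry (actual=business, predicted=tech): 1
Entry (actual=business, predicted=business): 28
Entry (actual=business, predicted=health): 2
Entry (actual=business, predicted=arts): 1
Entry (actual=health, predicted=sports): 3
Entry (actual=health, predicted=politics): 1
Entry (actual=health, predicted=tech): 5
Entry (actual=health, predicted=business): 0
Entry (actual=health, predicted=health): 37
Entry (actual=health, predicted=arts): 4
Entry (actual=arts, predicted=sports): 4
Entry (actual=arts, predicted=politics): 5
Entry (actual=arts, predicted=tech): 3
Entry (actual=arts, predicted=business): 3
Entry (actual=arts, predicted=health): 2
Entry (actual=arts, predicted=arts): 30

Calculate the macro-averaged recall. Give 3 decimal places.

0.640

Per-class recall (TP/(TP+FN)):
  sports: TP=44, FN=1+4+1+1+2=9 → 44/53 = 0.8302
  politics: TP=33, FN=2+6+4+4+4=20 → 33/53 = 0.6226
  tech: TP=18, FN=9+4+8+5+1=27 → 18/45 = 0.4000
  business: TP=28, FN=6+8+1+2+1=18 → 28/46 = 0.6087
  health: TP=37, FN=3+1+5+0+4=13 → 37/50 = 0.7400
  arts: TP=30, FN=4+5+3+3+2=17 → 30/47 = 0.6383
Macro-recall = mean = (0.8302 + 0.6226 + 0.4000 + 0.6087 + 0.7400 + 0.6383) / 6 = 0.640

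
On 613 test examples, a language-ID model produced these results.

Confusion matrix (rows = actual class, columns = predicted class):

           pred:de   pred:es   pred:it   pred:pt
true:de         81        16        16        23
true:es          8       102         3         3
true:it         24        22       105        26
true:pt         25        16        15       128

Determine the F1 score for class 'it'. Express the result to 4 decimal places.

Take TP from the diagonal, FP from the rest of the 'it' prediction marginal, FN from the rest of the 'it' actual marginal.
F1 score = 2·TP/(2·TP+FP+FN).
it: TP=105, FP=16+3+15=34, FN=24+22+26=72 → 210/316 = 0.66456

0.6646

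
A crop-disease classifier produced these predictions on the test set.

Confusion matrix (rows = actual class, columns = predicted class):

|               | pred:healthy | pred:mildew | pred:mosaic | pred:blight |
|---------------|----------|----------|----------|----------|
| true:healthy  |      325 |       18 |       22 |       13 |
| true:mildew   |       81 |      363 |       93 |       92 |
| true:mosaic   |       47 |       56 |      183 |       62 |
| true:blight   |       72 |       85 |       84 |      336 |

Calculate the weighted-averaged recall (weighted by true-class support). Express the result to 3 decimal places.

0.625

Per-class recall (TP/(TP+FN)):
  healthy: TP=325, FN=18+22+13=53 → 325/378 = 0.8598
  mildew: TP=363, FN=81+93+92=266 → 363/629 = 0.5771
  mosaic: TP=183, FN=47+56+62=165 → 183/348 = 0.5259
  blight: TP=336, FN=72+85+84=241 → 336/577 = 0.5823
Weighted-recall = Σ (supportᵢ/N)·recallᵢ with N=1932: (378/1932)·0.8598 + (629/1932)·0.5771 + (348/1932)·0.5259 + (577/1932)·0.5823 = 0.625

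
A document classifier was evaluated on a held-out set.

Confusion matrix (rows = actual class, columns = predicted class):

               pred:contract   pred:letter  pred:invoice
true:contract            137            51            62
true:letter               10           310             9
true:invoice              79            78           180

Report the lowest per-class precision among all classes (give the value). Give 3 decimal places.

Per-class precision (TP/(TP+FP)):
  contract: TP=137, FP=10+79=89 → 137/226 = 0.6062
  letter: TP=310, FP=51+78=129 → 310/439 = 0.7062
  invoice: TP=180, FP=62+9=71 → 180/251 = 0.7171
Lowest is class 'contract' with precision = 0.606.

0.606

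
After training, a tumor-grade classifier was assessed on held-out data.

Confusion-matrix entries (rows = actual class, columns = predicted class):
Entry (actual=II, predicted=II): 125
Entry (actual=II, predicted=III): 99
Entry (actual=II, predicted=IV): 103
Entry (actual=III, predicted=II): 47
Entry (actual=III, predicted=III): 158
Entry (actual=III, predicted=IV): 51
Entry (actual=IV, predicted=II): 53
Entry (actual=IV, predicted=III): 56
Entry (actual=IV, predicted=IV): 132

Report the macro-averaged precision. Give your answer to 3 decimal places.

Per-class precision (TP/(TP+FP)):
  II: TP=125, FP=47+53=100 → 125/225 = 0.5556
  III: TP=158, FP=99+56=155 → 158/313 = 0.5048
  IV: TP=132, FP=103+51=154 → 132/286 = 0.4615
Macro-precision = mean = (0.5556 + 0.5048 + 0.4615) / 3 = 0.507

0.507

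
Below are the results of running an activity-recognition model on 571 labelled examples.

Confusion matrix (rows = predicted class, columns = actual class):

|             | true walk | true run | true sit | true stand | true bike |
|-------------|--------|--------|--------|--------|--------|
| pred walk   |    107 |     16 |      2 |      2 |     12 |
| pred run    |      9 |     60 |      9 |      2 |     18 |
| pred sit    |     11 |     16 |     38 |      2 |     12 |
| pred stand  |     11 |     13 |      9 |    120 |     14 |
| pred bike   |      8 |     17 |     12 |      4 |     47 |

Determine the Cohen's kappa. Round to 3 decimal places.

0.559

Observed agreement pₒ = trace/N = 372/571 = 0.6515
Expected agreement pₑ = Σ (rowᵢ·colᵢ)/N² = (146·139 + 122·98 + 70·79 + 130·167 + 103·88)/571² = 0.2103
κ = (pₒ − pₑ)/(1 − pₑ) = (0.6515 − 0.2103)/(1 − 0.2103) = 0.559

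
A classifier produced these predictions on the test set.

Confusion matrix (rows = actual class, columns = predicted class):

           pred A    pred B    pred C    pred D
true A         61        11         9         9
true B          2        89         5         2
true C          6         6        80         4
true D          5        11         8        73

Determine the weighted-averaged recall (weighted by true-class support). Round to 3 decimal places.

Per-class recall (TP/(TP+FN)):
  A: TP=61, FN=11+9+9=29 → 61/90 = 0.6778
  B: TP=89, FN=2+5+2=9 → 89/98 = 0.9082
  C: TP=80, FN=6+6+4=16 → 80/96 = 0.8333
  D: TP=73, FN=5+11+8=24 → 73/97 = 0.7526
Weighted-recall = Σ (supportᵢ/N)·recallᵢ with N=381: (90/381)·0.6778 + (98/381)·0.9082 + (96/381)·0.8333 + (97/381)·0.7526 = 0.795

0.795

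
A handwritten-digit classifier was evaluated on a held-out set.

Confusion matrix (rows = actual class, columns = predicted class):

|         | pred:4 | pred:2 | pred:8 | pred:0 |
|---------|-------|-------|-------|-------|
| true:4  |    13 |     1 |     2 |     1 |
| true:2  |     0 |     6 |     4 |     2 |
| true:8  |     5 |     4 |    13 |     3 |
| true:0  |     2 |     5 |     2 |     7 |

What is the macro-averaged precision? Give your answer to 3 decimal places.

Per-class precision (TP/(TP+FP)):
  4: TP=13, FP=0+5+2=7 → 13/20 = 0.6500
  2: TP=6, FP=1+4+5=10 → 6/16 = 0.3750
  8: TP=13, FP=2+4+2=8 → 13/21 = 0.6190
  0: TP=7, FP=1+2+3=6 → 7/13 = 0.5385
Macro-precision = mean = (0.6500 + 0.3750 + 0.6190 + 0.5385) / 4 = 0.546

0.546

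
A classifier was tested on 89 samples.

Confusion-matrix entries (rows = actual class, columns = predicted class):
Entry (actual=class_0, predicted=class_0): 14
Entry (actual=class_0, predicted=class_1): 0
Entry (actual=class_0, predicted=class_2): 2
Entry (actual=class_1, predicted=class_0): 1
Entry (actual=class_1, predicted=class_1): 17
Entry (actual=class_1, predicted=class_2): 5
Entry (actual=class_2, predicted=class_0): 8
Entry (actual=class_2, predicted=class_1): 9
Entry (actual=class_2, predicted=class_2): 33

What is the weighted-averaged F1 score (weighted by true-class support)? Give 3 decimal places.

0.720

Per-class F1 score (2·TP/(2·TP+FP+FN)):
  class_0: TP=14, FP=1+8=9, FN=0+2=2 → 28/39 = 0.7179
  class_1: TP=17, FP=0+9=9, FN=1+5=6 → 34/49 = 0.6939
  class_2: TP=33, FP=2+5=7, FN=8+9=17 → 66/90 = 0.7333
Weighted-F1 score = Σ (supportᵢ/N)·F1 scoreᵢ with N=89: (16/89)·0.7179 + (23/89)·0.6939 + (50/89)·0.7333 = 0.720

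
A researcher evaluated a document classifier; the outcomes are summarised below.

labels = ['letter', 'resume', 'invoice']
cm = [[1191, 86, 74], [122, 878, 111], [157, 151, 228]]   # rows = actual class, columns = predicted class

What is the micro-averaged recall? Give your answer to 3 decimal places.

0.766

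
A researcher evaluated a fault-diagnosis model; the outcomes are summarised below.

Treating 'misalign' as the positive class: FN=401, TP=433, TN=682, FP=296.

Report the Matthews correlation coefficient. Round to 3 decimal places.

0.220

MCC = (TP·TN − FP·FN) / √((TP+FP)(TP+FN)(TN+FP)(TN+FN))
Numerator = 433·682 − 296·401 = 176610
Denominator = √(729·834·978·1083) = √643962963564 = 802473.0298
MCC = 176610 / 802473.0298 = 0.220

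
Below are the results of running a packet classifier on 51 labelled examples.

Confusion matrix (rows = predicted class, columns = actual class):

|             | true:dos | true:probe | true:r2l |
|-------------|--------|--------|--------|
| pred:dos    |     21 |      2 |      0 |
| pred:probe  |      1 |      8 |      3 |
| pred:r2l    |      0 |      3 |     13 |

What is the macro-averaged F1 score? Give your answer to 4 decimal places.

0.7953

Per-class F1 score (2·TP/(2·TP+FP+FN)):
  dos: TP=21, FP=2+0=2, FN=1+0=1 → 42/45 = 0.93333
  probe: TP=8, FP=1+3=4, FN=2+3=5 → 16/25 = 0.64000
  r2l: TP=13, FP=0+3=3, FN=0+3=3 → 26/32 = 0.81250
Macro-F1 score = mean = (0.93333 + 0.64000 + 0.81250) / 3 = 0.7953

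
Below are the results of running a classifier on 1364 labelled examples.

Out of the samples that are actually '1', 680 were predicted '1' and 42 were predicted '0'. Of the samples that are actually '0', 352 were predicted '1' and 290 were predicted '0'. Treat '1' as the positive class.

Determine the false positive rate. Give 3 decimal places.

0.548

FPR = FP/(FP+TN) = 352/(352+290) = 0.548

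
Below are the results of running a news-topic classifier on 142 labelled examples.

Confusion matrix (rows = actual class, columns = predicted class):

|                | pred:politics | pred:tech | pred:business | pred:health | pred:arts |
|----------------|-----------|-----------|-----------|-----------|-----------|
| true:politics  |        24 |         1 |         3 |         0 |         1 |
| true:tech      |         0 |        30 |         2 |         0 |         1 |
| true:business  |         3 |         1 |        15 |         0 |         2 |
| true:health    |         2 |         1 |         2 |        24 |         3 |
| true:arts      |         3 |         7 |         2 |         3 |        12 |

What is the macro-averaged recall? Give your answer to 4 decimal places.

0.7291

Per-class recall (TP/(TP+FN)):
  politics: TP=24, FN=1+3+0+1=5 → 24/29 = 0.82759
  tech: TP=30, FN=0+2+0+1=3 → 30/33 = 0.90909
  business: TP=15, FN=3+1+0+2=6 → 15/21 = 0.71429
  health: TP=24, FN=2+1+2+3=8 → 24/32 = 0.75000
  arts: TP=12, FN=3+7+2+3=15 → 12/27 = 0.44444
Macro-recall = mean = (0.82759 + 0.90909 + 0.71429 + 0.75000 + 0.44444) / 5 = 0.7291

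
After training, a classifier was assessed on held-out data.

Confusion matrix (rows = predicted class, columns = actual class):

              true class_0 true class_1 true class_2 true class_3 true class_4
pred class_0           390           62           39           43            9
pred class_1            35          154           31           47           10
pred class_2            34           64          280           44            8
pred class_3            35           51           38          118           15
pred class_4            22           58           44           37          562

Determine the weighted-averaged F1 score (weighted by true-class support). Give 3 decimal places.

Per-class F1 score (2·TP/(2·TP+FP+FN)):
  class_0: TP=390, FP=62+39+43+9=153, FN=35+34+35+22=126 → 780/1059 = 0.7365
  class_1: TP=154, FP=35+31+47+10=123, FN=62+64+51+58=235 → 308/666 = 0.4625
  class_2: TP=280, FP=34+64+44+8=150, FN=39+31+38+44=152 → 560/862 = 0.6497
  class_3: TP=118, FP=35+51+38+15=139, FN=43+47+44+37=171 → 236/546 = 0.4322
  class_4: TP=562, FP=22+58+44+37=161, FN=9+10+8+15=42 → 1124/1327 = 0.8470
Weighted-F1 score = Σ (supportᵢ/N)·F1 scoreᵢ with N=2230: (516/2230)·0.7365 + (389/2230)·0.4625 + (432/2230)·0.6497 + (289/2230)·0.4322 + (604/2230)·0.8470 = 0.662

0.662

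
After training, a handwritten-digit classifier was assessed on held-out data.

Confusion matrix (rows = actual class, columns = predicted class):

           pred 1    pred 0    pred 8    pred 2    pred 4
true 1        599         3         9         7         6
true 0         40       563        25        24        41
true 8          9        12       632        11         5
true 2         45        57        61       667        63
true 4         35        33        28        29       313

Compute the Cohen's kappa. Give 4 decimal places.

Observed agreement pₒ = trace/N = 2774/3317 = 0.83630
Expected agreement pₑ = Σ (rowᵢ·colᵢ)/N² = (624·728 + 693·668 + 669·755 + 893·738 + 438·428)/3317² = 0.20621
κ = (pₒ − pₑ)/(1 − pₑ) = (0.83630 − 0.20621)/(1 − 0.20621) = 0.7938

0.7938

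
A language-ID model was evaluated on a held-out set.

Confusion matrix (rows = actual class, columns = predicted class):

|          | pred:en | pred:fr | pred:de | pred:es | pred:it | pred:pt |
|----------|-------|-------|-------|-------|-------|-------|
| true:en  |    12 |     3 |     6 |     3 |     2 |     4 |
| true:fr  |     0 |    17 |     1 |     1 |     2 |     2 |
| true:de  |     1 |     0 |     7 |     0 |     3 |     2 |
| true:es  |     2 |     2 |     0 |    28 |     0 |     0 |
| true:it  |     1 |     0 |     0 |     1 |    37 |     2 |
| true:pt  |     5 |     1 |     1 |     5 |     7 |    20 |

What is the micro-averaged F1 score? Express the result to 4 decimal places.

0.6798

Micro-averaging pools counts across classes: ΣTP=121, ΣFP=57, ΣFN=57.
Micro-F1 score = 2·TP/(2·TP+FP+FN) on pooled counts = 0.6798 (equals overall accuracy in single-label multiclass).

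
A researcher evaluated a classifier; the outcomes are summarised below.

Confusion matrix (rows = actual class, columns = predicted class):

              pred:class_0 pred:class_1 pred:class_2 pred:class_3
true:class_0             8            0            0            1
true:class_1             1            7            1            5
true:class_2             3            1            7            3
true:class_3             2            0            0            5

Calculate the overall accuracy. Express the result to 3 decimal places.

0.614

Accuracy = trace / total = (8+7+7+5=27) / 44 = 27/44 = 0.614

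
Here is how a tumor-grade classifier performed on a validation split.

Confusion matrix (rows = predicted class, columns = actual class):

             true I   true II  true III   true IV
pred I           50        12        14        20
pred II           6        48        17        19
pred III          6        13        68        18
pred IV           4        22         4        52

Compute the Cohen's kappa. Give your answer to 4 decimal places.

0.4467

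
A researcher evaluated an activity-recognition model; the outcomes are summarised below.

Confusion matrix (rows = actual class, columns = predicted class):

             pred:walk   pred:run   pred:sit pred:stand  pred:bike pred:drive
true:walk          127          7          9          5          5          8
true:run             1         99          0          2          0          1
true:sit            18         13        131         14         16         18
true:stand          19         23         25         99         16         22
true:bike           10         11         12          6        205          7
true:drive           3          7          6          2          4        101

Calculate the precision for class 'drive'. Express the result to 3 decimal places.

Take TP from the diagonal, FP from the rest of the 'drive' prediction marginal, FN from the rest of the 'drive' actual marginal.
precision = TP/(TP+FP).
drive: TP=101, FP=8+1+18+22+7=56 → 101/157 = 0.6433

0.643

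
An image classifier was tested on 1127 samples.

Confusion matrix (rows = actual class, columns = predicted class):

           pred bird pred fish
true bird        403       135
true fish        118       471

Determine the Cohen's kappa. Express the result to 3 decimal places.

Observed agreement pₒ = trace/N = 874/1127 = 0.7755
Expected agreement pₑ = Σ (rowᵢ·colᵢ)/N² = (538·521 + 589·606)/1127² = 0.5017
κ = (pₒ − pₑ)/(1 − pₑ) = (0.7755 − 0.5017)/(1 − 0.5017) = 0.549

0.549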